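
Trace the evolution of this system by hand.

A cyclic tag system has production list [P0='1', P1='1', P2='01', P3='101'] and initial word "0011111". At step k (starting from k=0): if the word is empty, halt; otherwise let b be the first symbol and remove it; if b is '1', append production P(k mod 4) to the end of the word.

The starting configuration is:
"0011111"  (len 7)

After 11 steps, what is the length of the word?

t=0: "0011111"  (len 7)
t=1: "011111"  (len 6)
t=2: "11111"  (len 5)
t=3: "111101"  (len 6)
t=4: "11101101"  (len 8)
t=5: "11011011"  (len 8)
t=6: "10110111"  (len 8)
t=7: "011011101"  (len 9)
t=8: "11011101"  (len 8)
t=9: "10111011"  (len 8)
t=10: "01110111"  (len 8)
t=11: "1110111"  (len 7)

7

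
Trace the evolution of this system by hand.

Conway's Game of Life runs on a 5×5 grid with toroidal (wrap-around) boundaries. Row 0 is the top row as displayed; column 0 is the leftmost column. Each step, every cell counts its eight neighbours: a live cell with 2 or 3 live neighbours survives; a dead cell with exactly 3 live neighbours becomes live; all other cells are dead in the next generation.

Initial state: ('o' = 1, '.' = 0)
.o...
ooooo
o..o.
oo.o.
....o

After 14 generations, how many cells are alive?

t=0: .o...
ooooo
o..o.
oo.o.
....o
t=1: .o...
...o.
.....
oooo.
.oo.o
t=2: oo.o.
.....
.o.oo
o..oo
....o
t=3: o...o
.o.o.
..oo.
..o..
.oo..
t=4: o..oo
oo.o.
.o.o.
.....
oooo.
t=5: .....
.o.o.
oo..o
o..oo
oooo.
t=6: o..oo
.oo.o
.o...
.....
oooo.
t=7: .....
.oo.o
ooo..
o....
oooo.
t=8: ....o
..oo.
..ooo
...o.
ooo.o
t=9: ....o
..o..
....o
.....
ooo.o
t=10: ..o.o
...o.
.....
.o.oo
oo.oo
t=11: .oo..
...o.
..ooo
.o.o.
.o...
t=12: .oo..
.o..o
....o
oo.oo
oo...
t=13: ..o..
.ooo.
.oo..
.ooo.
...o.
t=14: .o...
...o.
o....
.o.o.
.o.o.

7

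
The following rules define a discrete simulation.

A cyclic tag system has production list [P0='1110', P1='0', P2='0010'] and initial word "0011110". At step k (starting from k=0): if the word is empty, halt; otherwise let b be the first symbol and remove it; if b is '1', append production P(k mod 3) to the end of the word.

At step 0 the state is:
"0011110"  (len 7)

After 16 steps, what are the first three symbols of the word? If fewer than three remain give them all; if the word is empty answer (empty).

001

[0] "0011110"  (len 7)
[1] "011110"  (len 6)
[2] "11110"  (len 5)
[3] "11100010"  (len 8)
[4] "11000101110"  (len 11)
[5] "10001011100"  (len 11)
[6] "00010111000010"  (len 14)
[7] "0010111000010"  (len 13)
[8] "010111000010"  (len 12)
[9] "10111000010"  (len 11)
[10] "01110000101110"  (len 14)
[11] "1110000101110"  (len 13)
[12] "1100001011100010"  (len 16)
[13] "1000010111000101110"  (len 19)
[14] "0000101110001011100"  (len 19)
[15] "000101110001011100"  (len 18)
[16] "00101110001011100"  (len 17)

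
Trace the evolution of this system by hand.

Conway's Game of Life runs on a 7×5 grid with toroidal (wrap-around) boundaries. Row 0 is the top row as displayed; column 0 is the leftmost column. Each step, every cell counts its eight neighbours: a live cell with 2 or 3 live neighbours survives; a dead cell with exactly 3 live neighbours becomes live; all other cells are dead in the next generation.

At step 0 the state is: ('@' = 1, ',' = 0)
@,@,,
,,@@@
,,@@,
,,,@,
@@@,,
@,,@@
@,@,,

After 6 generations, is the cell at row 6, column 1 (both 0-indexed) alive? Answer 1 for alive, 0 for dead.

1

k=0  @,@,,
,,@@@
,,@@,
,,,@,
@@@,,
@,,@@
@,@,,
k=1  @,@,,
,,,,@
,,,,,
,,,@@
@@@,,
,,,@,
@,@,,
k=2  @,,@@
,,,,,
,,,@@
@@@@@
@@@,,
@,,@@
,,@@@
k=3  @,@,,
@,,,,
,@,,,
,,,,,
,,,,,
,,,,,
,@@,,
k=4  @,@,,
@,,,,
,,,,,
,,,,,
,,,,,
,,,,,
,@@,,
k=5  @,@,,
,@,,,
,,,,,
,,,,,
,,,,,
,,,,,
,@@,,
k=6  @,@,,
,@,,,
,,,,,
,,,,,
,,,,,
,,,,,
,@@,,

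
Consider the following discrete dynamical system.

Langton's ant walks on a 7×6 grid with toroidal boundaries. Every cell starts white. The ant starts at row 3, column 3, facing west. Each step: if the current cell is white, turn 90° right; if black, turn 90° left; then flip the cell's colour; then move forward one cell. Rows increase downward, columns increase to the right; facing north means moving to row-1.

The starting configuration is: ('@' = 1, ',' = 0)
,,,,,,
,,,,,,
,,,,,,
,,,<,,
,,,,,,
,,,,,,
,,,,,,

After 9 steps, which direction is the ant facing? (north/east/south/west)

south

t=0: ,,,,,,
,,,,,,
,,,,,,
,,,<,,
,,,,,,
,,,,,,
,,,,,,
t=1: ,,,,,,
,,,,,,
,,,^,,
,,,@,,
,,,,,,
,,,,,,
,,,,,,
t=2: ,,,,,,
,,,,,,
,,,@>,
,,,@,,
,,,,,,
,,,,,,
,,,,,,
t=3: ,,,,,,
,,,,,,
,,,@@,
,,,@v,
,,,,,,
,,,,,,
,,,,,,
t=4: ,,,,,,
,,,,,,
,,,@@,
,,,<@,
,,,,,,
,,,,,,
,,,,,,
t=5: ,,,,,,
,,,,,,
,,,@@,
,,,,@,
,,,v,,
,,,,,,
,,,,,,
t=6: ,,,,,,
,,,,,,
,,,@@,
,,,,@,
,,<@,,
,,,,,,
,,,,,,
t=7: ,,,,,,
,,,,,,
,,,@@,
,,^,@,
,,@@,,
,,,,,,
,,,,,,
t=8: ,,,,,,
,,,,,,
,,,@@,
,,@>@,
,,@@,,
,,,,,,
,,,,,,
t=9: ,,,,,,
,,,,,,
,,,@@,
,,@@@,
,,@v,,
,,,,,,
,,,,,,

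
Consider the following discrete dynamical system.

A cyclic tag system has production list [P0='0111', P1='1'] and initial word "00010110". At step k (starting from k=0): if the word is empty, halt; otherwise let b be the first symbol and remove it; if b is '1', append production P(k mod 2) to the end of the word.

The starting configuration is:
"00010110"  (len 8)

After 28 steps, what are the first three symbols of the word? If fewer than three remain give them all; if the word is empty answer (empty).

111

gen 0: "00010110"  (len 8)
gen 1: "0010110"  (len 7)
gen 2: "010110"  (len 6)
gen 3: "10110"  (len 5)
gen 4: "01101"  (len 5)
gen 5: "1101"  (len 4)
gen 6: "1011"  (len 4)
gen 7: "0110111"  (len 7)
gen 8: "110111"  (len 6)
gen 9: "101110111"  (len 9)
gen 10: "011101111"  (len 9)
gen 11: "11101111"  (len 8)
gen 12: "11011111"  (len 8)
gen 13: "10111110111"  (len 11)
gen 14: "01111101111"  (len 11)
gen 15: "1111101111"  (len 10)
gen 16: "1111011111"  (len 10)
gen 17: "1110111110111"  (len 13)
gen 18: "1101111101111"  (len 13)
gen 19: "1011111011110111"  (len 16)
gen 20: "0111110111101111"  (len 16)
gen 21: "111110111101111"  (len 15)
gen 22: "111101111011111"  (len 15)
gen 23: "111011110111110111"  (len 18)
gen 24: "110111101111101111"  (len 18)
gen 25: "101111011111011110111"  (len 21)
gen 26: "011110111110111101111"  (len 21)
gen 27: "11110111110111101111"  (len 20)
gen 28: "11101111101111011111"  (len 20)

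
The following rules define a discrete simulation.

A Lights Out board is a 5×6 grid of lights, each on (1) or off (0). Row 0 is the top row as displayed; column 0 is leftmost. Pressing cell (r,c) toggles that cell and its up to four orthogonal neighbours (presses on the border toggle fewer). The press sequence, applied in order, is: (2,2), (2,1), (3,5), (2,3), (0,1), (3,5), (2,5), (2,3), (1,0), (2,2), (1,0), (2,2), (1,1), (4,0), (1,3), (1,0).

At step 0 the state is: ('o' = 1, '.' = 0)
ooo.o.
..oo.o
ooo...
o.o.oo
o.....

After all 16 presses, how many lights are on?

12

t=0: ooo.o.
..oo.o
ooo...
o.o.oo
o.....
t=1: ooo.o.
...o.o
o..o..
o...oo
o.....
t=2: ooo.o.
.o.o.o
.ooo..
oo..oo
o.....
t=3: ooo.o.
.o.o.o
.ooo.o
oo....
o....o
t=4: ooo.o.
.o...o
.o..oo
oo.o..
o....o
t=5: ....o.
.....o
.o..oo
oo.o..
o....o
t=6: ....o.
.....o
.o..o.
oo.ooo
o.....
t=7: ....o.
......
.o...o
oo.oo.
o.....
t=8: ....o.
...o..
.ooooo
oo..o.
o.....
t=9: o...o.
oo.o..
oooooo
oo..o.
o.....
t=10: o...o.
oooo..
o...oo
ooo.o.
o.....
t=11: ....o.
..oo..
....oo
ooo.o.
o.....
t=12: ....o.
...o..
.ooooo
oo..o.
o.....
t=13: .o..o.
oooo..
..oooo
oo..o.
o.....
t=14: .o..o.
oooo..
..oooo
.o..o.
.o....
t=15: .o.oo.
oo..o.
..o.oo
.o..o.
.o....
t=16: oo.oo.
....o.
o.o.oo
.o..o.
.o....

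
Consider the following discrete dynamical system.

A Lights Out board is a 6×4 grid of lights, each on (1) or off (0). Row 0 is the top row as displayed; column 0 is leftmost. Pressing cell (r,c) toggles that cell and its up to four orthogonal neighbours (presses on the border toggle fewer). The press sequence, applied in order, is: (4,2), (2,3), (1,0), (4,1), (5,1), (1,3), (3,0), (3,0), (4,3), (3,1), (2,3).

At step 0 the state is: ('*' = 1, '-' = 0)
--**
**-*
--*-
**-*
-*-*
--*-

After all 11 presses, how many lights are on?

15

k=0  --**
**-*
--*-
**-*
-*-*
--*-
k=1  --**
**-*
--*-
****
--*-
----
k=2  --**
**--
---*
***-
--*-
----
k=3  *-**
----
*--*
***-
--*-
----
k=4  *-**
----
*--*
*-*-
**--
-*--
k=5  *-**
----
*--*
*-*-
*---
*-*-
k=6  *-*-
--**
*---
*-*-
*---
*-*-
k=7  *-*-
--**
----
-**-
----
*-*-
k=8  *-*-
--**
*---
*-*-
*---
*-*-
k=9  *-*-
--**
*---
*-**
*-**
*-**
k=10  *-*-
--**
**--
-*-*
****
*-**
k=11  *-*-
--*-
****
-*--
****
*-**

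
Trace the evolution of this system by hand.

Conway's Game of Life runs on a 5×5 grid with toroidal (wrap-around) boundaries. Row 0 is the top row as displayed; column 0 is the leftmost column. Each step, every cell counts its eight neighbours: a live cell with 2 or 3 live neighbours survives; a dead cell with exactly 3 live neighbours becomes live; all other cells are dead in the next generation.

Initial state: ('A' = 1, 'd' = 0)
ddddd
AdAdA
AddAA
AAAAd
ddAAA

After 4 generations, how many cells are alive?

5

step 0: ddddd
AdAdA
AddAA
AAAAd
ddAAA
step 1: AAAdd
AAddd
ddddd
ddddd
AdddA
step 2: ddAdd
AdAdd
ddddd
ddddd
AdddA
step 3: AddAA
dAddd
ddddd
ddddd
ddddd
step 4: AdddA
AdddA
ddddd
ddddd
ddddA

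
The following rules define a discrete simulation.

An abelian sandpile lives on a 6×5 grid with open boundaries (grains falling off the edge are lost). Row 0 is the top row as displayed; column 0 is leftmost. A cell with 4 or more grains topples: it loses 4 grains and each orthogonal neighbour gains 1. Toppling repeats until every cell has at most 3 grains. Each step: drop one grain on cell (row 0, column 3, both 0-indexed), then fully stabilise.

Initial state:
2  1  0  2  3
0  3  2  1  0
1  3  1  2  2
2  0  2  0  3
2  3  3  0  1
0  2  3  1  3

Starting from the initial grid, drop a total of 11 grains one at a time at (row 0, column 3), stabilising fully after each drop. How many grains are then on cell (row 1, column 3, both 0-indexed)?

[0] 2  1  0  2  3
0  3  2  1  0
1  3  1  2  2
2  0  2  0  3
2  3  3  0  1
0  2  3  1  3
[1] 2  1  0  3  3
0  3  2  1  0
1  3  1  2  2
2  0  2  0  3
2  3  3  0  1
0  2  3  1  3
[2] 2  1  1  1  0
0  3  2  2  1
1  3  1  2  2
2  0  2  0  3
2  3  3  0  1
0  2  3  1  3
[3] 2  1  1  2  0
0  3  2  2  1
1  3  1  2  2
2  0  2  0  3
2  3  3  0  1
0  2  3  1  3
[4] 2  1  1  3  0
0  3  2  2  1
1  3  1  2  2
2  0  2  0  3
2  3  3  0  1
0  2  3  1  3
[5] 2  1  2  0  1
0  3  2  3  1
1  3  1  2  2
2  0  2  0  3
2  3  3  0  1
0  2  3  1  3
[6] 2  1  2  1  1
0  3  2  3  1
1  3  1  2  2
2  0  2  0  3
2  3  3  0  1
0  2  3  1  3
[7] 2  1  2  2  1
0  3  2  3  1
1  3  1  2  2
2  0  2  0  3
2  3  3  0  1
0  2  3  1  3
[8] 2  1  2  3  1
0  3  2  3  1
1  3  1  2  2
2  0  2  0  3
2  3  3  0  1
0  2  3  1  3
[9] 2  1  3  1  2
0  3  3  0  2
1  3  1  3  2
2  0  2  0  3
2  3  3  0  1
0  2  3  1  3
[10] 2  1  3  2  2
0  3  3  0  2
1  3  1  3  2
2  0  2  0  3
2  3  3  0  1
0  2  3  1  3
[11] 2  1  3  3  2
0  3  3  0  2
1  3  1  3  2
2  0  2  0  3
2  3  3  0  1
0  2  3  1  3

0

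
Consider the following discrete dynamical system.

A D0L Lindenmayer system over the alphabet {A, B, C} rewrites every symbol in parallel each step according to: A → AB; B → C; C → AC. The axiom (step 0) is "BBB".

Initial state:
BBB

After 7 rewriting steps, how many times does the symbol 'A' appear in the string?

48

gen 0: BBB
gen 1: CCC
gen 2: ACACAC
gen 3: ABACABACABAC
gen 4: ABCABACABCABACABCABAC
gen 5: ABCACABCABACABCACABCABACABCACABCABAC
gen 6: ABCACABACABCACABCABACABCACABACABCACABCABACABCACABACABCACABCABAC
gen 7: ABCACABACABCABACABCACABACABCACABCABACABCACABACABCABACABCACABACABCACABCABACABCACABACABCABACABCACABACABCACABCABAC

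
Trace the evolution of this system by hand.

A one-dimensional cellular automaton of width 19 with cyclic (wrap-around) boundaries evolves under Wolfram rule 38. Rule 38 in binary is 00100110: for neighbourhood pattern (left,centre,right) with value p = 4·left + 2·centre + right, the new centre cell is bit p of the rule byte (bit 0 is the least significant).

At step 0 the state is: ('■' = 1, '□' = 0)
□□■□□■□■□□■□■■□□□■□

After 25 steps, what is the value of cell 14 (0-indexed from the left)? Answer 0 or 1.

0

k=0  □□■□□■□■□□■□■■□□□■□
k=1  □■■□■■■■□■■■□□□□■■□
k=2  ■□□■□□□□■□□□□□□■□□□
k=3  ■□■■□□□■■□□□□□■■□□■
k=4  □■□□□□■□□□□□□■□□□■□
k=5  ■■□□□■■□□□□□■■□□■■□
k=6  □□□□■□□□□□□■□□□■□□■
k=7  □□□■■□□□□□■■□□■■□■■
k=8  □□■□□□□□□■□□□■□□■□□
k=9  □■■□□□□□■■□□■■□■■□□
k=10  ■□□□□□□■□□□■□□■□□□□
k=11  ■□□□□□■■□□■■□■■□□□■
k=12  □□□□□■□□□■□□■□□□□■□
k=13  □□□□■■□□■■□■■□□□■■□
k=14  □□□■□□□■□□■□□□□■□□□
k=15  □□■■□□■■□■■□□□■■□□□
k=16  □■□□□■□□■□□□□■□□□□□
k=17  ■■□□■■□■■□□□■■□□□□□
k=18  □□□■□□■□□□□■□□□□□□■
k=19  □□■■□■■□□□■■□□□□□■■
k=20  □■□□■□□□□■□□□□□□■□□
k=21  ■■□■■□□□■■□□□□□■■□□
k=22  □□■□□□□■□□□□□□■□□□■
k=23  □■■□□□■■□□□□□■■□□■■
k=24  ■□□□□■□□□□□□■□□□■□□
k=25  ■□□□■■□□□□□■■□□■■□■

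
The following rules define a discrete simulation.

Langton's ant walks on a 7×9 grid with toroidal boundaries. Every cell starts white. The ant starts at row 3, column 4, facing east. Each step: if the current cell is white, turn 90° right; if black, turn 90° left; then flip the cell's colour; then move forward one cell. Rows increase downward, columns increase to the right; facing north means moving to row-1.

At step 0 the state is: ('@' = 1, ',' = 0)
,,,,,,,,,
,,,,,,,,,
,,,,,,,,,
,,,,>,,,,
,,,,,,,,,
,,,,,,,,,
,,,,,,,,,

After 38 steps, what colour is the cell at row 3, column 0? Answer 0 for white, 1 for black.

k=0  ,,,,,,,,,
,,,,,,,,,
,,,,,,,,,
,,,,>,,,,
,,,,,,,,,
,,,,,,,,,
,,,,,,,,,
k=1  ,,,,,,,,,
,,,,,,,,,
,,,,,,,,,
,,,,@,,,,
,,,,v,,,,
,,,,,,,,,
,,,,,,,,,
k=2  ,,,,,,,,,
,,,,,,,,,
,,,,,,,,,
,,,,@,,,,
,,,<@,,,,
,,,,,,,,,
,,,,,,,,,
k=3  ,,,,,,,,,
,,,,,,,,,
,,,,,,,,,
,,,^@,,,,
,,,@@,,,,
,,,,,,,,,
,,,,,,,,,
k=4  ,,,,,,,,,
,,,,,,,,,
,,,,,,,,,
,,,@>,,,,
,,,@@,,,,
,,,,,,,,,
,,,,,,,,,
k=5  ,,,,,,,,,
,,,,,,,,,
,,,,^,,,,
,,,@,,,,,
,,,@@,,,,
,,,,,,,,,
,,,,,,,,,
k=6  ,,,,,,,,,
,,,,,,,,,
,,,,@>,,,
,,,@,,,,,
,,,@@,,,,
,,,,,,,,,
,,,,,,,,,
k=7  ,,,,,,,,,
,,,,,,,,,
,,,,@@,,,
,,,@,v,,,
,,,@@,,,,
,,,,,,,,,
,,,,,,,,,
k=8  ,,,,,,,,,
,,,,,,,,,
,,,,@@,,,
,,,@<@,,,
,,,@@,,,,
,,,,,,,,,
,,,,,,,,,
k=9  ,,,,,,,,,
,,,,,,,,,
,,,,^@,,,
,,,@@@,,,
,,,@@,,,,
,,,,,,,,,
,,,,,,,,,
k=10  ,,,,,,,,,
,,,,,,,,,
,,,<,@,,,
,,,@@@,,,
,,,@@,,,,
,,,,,,,,,
,,,,,,,,,
k=11  ,,,,,,,,,
,,,^,,,,,
,,,@,@,,,
,,,@@@,,,
,,,@@,,,,
,,,,,,,,,
,,,,,,,,,
k=12  ,,,,,,,,,
,,,@>,,,,
,,,@,@,,,
,,,@@@,,,
,,,@@,,,,
,,,,,,,,,
,,,,,,,,,
k=13  ,,,,,,,,,
,,,@@,,,,
,,,@v@,,,
,,,@@@,,,
,,,@@,,,,
,,,,,,,,,
,,,,,,,,,
k=14  ,,,,,,,,,
,,,@@,,,,
,,,<@@,,,
,,,@@@,,,
,,,@@,,,,
,,,,,,,,,
,,,,,,,,,
k=15  ,,,,,,,,,
,,,@@,,,,
,,,,@@,,,
,,,v@@,,,
,,,@@,,,,
,,,,,,,,,
,,,,,,,,,
k=16  ,,,,,,,,,
,,,@@,,,,
,,,,@@,,,
,,,,>@,,,
,,,@@,,,,
,,,,,,,,,
,,,,,,,,,
k=17  ,,,,,,,,,
,,,@@,,,,
,,,,^@,,,
,,,,,@,,,
,,,@@,,,,
,,,,,,,,,
,,,,,,,,,
k=18  ,,,,,,,,,
,,,@@,,,,
,,,<,@,,,
,,,,,@,,,
,,,@@,,,,
,,,,,,,,,
,,,,,,,,,
k=19  ,,,,,,,,,
,,,^@,,,,
,,,@,@,,,
,,,,,@,,,
,,,@@,,,,
,,,,,,,,,
,,,,,,,,,
k=20  ,,,,,,,,,
,,<,@,,,,
,,,@,@,,,
,,,,,@,,,
,,,@@,,,,
,,,,,,,,,
,,,,,,,,,
k=21  ,,^,,,,,,
,,@,@,,,,
,,,@,@,,,
,,,,,@,,,
,,,@@,,,,
,,,,,,,,,
,,,,,,,,,
k=22  ,,@>,,,,,
,,@,@,,,,
,,,@,@,,,
,,,,,@,,,
,,,@@,,,,
,,,,,,,,,
,,,,,,,,,
k=23  ,,@@,,,,,
,,@v@,,,,
,,,@,@,,,
,,,,,@,,,
,,,@@,,,,
,,,,,,,,,
,,,,,,,,,
k=24  ,,@@,,,,,
,,<@@,,,,
,,,@,@,,,
,,,,,@,,,
,,,@@,,,,
,,,,,,,,,
,,,,,,,,,
k=25  ,,@@,,,,,
,,,@@,,,,
,,v@,@,,,
,,,,,@,,,
,,,@@,,,,
,,,,,,,,,
,,,,,,,,,
k=26  ,,@@,,,,,
,,,@@,,,,
,<@@,@,,,
,,,,,@,,,
,,,@@,,,,
,,,,,,,,,
,,,,,,,,,
k=27  ,,@@,,,,,
,^,@@,,,,
,@@@,@,,,
,,,,,@,,,
,,,@@,,,,
,,,,,,,,,
,,,,,,,,,
k=28  ,,@@,,,,,
,@>@@,,,,
,@@@,@,,,
,,,,,@,,,
,,,@@,,,,
,,,,,,,,,
,,,,,,,,,
k=29  ,,@@,,,,,
,@@@@,,,,
,@v@,@,,,
,,,,,@,,,
,,,@@,,,,
,,,,,,,,,
,,,,,,,,,
k=30  ,,@@,,,,,
,@@@@,,,,
,@,>,@,,,
,,,,,@,,,
,,,@@,,,,
,,,,,,,,,
,,,,,,,,,
k=31  ,,@@,,,,,
,@@^@,,,,
,@,,,@,,,
,,,,,@,,,
,,,@@,,,,
,,,,,,,,,
,,,,,,,,,
k=32  ,,@@,,,,,
,@<,@,,,,
,@,,,@,,,
,,,,,@,,,
,,,@@,,,,
,,,,,,,,,
,,,,,,,,,
k=33  ,,@@,,,,,
,@,,@,,,,
,@v,,@,,,
,,,,,@,,,
,,,@@,,,,
,,,,,,,,,
,,,,,,,,,
k=34  ,,@@,,,,,
,@,,@,,,,
,<@,,@,,,
,,,,,@,,,
,,,@@,,,,
,,,,,,,,,
,,,,,,,,,
k=35  ,,@@,,,,,
,@,,@,,,,
,,@,,@,,,
,v,,,@,,,
,,,@@,,,,
,,,,,,,,,
,,,,,,,,,
k=36  ,,@@,,,,,
,@,,@,,,,
,,@,,@,,,
<@,,,@,,,
,,,@@,,,,
,,,,,,,,,
,,,,,,,,,
k=37  ,,@@,,,,,
,@,,@,,,,
^,@,,@,,,
@@,,,@,,,
,,,@@,,,,
,,,,,,,,,
,,,,,,,,,
k=38  ,,@@,,,,,
,@,,@,,,,
@>@,,@,,,
@@,,,@,,,
,,,@@,,,,
,,,,,,,,,
,,,,,,,,,

1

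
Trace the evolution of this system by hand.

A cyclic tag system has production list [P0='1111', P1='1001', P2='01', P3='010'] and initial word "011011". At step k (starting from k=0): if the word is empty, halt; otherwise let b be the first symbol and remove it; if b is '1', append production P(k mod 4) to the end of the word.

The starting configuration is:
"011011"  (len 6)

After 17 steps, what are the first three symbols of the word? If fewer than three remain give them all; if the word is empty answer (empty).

step 0: "011011"  (len 6)
step 1: "11011"  (len 5)
step 2: "10111001"  (len 8)
step 3: "011100101"  (len 9)
step 4: "11100101"  (len 8)
step 5: "11001011111"  (len 11)
step 6: "10010111111001"  (len 14)
step 7: "001011111100101"  (len 15)
step 8: "01011111100101"  (len 14)
step 9: "1011111100101"  (len 13)
step 10: "0111111001011001"  (len 16)
step 11: "111111001011001"  (len 15)
step 12: "11111001011001010"  (len 17)
step 13: "11110010110010101111"  (len 20)
step 14: "11100101100101011111001"  (len 23)
step 15: "110010110010101111100101"  (len 24)
step 16: "10010110010101111100101010"  (len 26)
step 17: "00101100101011111001010101111"  (len 29)

001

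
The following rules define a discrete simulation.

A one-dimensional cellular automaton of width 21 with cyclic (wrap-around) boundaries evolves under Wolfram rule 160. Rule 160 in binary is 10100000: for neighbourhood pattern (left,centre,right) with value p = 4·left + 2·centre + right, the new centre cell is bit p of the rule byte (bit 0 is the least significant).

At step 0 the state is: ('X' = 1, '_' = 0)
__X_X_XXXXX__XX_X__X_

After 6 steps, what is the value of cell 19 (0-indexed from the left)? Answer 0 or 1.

0

step 0: __X_X_XXXXX__XX_X__X_
step 1: ___X_X_XXX_____X_____
step 2: ____X_X_X____________
step 3: _____X_X_____________
step 4: ______X______________
step 5: _____________________
step 6: _____________________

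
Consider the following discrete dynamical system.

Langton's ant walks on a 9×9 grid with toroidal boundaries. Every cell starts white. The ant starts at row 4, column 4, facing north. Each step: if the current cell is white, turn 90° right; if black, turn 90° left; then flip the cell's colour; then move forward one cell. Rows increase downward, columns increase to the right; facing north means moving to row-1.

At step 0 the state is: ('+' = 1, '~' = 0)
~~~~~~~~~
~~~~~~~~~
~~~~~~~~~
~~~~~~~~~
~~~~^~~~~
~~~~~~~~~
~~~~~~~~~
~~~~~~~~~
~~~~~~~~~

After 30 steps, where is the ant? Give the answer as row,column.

0) ~~~~~~~~~
~~~~~~~~~
~~~~~~~~~
~~~~~~~~~
~~~~^~~~~
~~~~~~~~~
~~~~~~~~~
~~~~~~~~~
~~~~~~~~~
1) ~~~~~~~~~
~~~~~~~~~
~~~~~~~~~
~~~~~~~~~
~~~~+>~~~
~~~~~~~~~
~~~~~~~~~
~~~~~~~~~
~~~~~~~~~
2) ~~~~~~~~~
~~~~~~~~~
~~~~~~~~~
~~~~~~~~~
~~~~++~~~
~~~~~v~~~
~~~~~~~~~
~~~~~~~~~
~~~~~~~~~
3) ~~~~~~~~~
~~~~~~~~~
~~~~~~~~~
~~~~~~~~~
~~~~++~~~
~~~~<+~~~
~~~~~~~~~
~~~~~~~~~
~~~~~~~~~
4) ~~~~~~~~~
~~~~~~~~~
~~~~~~~~~
~~~~~~~~~
~~~~^+~~~
~~~~++~~~
~~~~~~~~~
~~~~~~~~~
~~~~~~~~~
5) ~~~~~~~~~
~~~~~~~~~
~~~~~~~~~
~~~~~~~~~
~~~<~+~~~
~~~~++~~~
~~~~~~~~~
~~~~~~~~~
~~~~~~~~~
6) ~~~~~~~~~
~~~~~~~~~
~~~~~~~~~
~~~^~~~~~
~~~+~+~~~
~~~~++~~~
~~~~~~~~~
~~~~~~~~~
~~~~~~~~~
7) ~~~~~~~~~
~~~~~~~~~
~~~~~~~~~
~~~+>~~~~
~~~+~+~~~
~~~~++~~~
~~~~~~~~~
~~~~~~~~~
~~~~~~~~~
8) ~~~~~~~~~
~~~~~~~~~
~~~~~~~~~
~~~++~~~~
~~~+v+~~~
~~~~++~~~
~~~~~~~~~
~~~~~~~~~
~~~~~~~~~
9) ~~~~~~~~~
~~~~~~~~~
~~~~~~~~~
~~~++~~~~
~~~<++~~~
~~~~++~~~
~~~~~~~~~
~~~~~~~~~
~~~~~~~~~
10) ~~~~~~~~~
~~~~~~~~~
~~~~~~~~~
~~~++~~~~
~~~~++~~~
~~~v++~~~
~~~~~~~~~
~~~~~~~~~
~~~~~~~~~
11) ~~~~~~~~~
~~~~~~~~~
~~~~~~~~~
~~~++~~~~
~~~~++~~~
~~<+++~~~
~~~~~~~~~
~~~~~~~~~
~~~~~~~~~
12) ~~~~~~~~~
~~~~~~~~~
~~~~~~~~~
~~~++~~~~
~~^~++~~~
~~++++~~~
~~~~~~~~~
~~~~~~~~~
~~~~~~~~~
13) ~~~~~~~~~
~~~~~~~~~
~~~~~~~~~
~~~++~~~~
~~+>++~~~
~~++++~~~
~~~~~~~~~
~~~~~~~~~
~~~~~~~~~
14) ~~~~~~~~~
~~~~~~~~~
~~~~~~~~~
~~~++~~~~
~~++++~~~
~~+v++~~~
~~~~~~~~~
~~~~~~~~~
~~~~~~~~~
15) ~~~~~~~~~
~~~~~~~~~
~~~~~~~~~
~~~++~~~~
~~++++~~~
~~+~>+~~~
~~~~~~~~~
~~~~~~~~~
~~~~~~~~~
16) ~~~~~~~~~
~~~~~~~~~
~~~~~~~~~
~~~++~~~~
~~++^+~~~
~~+~~+~~~
~~~~~~~~~
~~~~~~~~~
~~~~~~~~~
17) ~~~~~~~~~
~~~~~~~~~
~~~~~~~~~
~~~++~~~~
~~+<~+~~~
~~+~~+~~~
~~~~~~~~~
~~~~~~~~~
~~~~~~~~~
18) ~~~~~~~~~
~~~~~~~~~
~~~~~~~~~
~~~++~~~~
~~+~~+~~~
~~+v~+~~~
~~~~~~~~~
~~~~~~~~~
~~~~~~~~~
19) ~~~~~~~~~
~~~~~~~~~
~~~~~~~~~
~~~++~~~~
~~+~~+~~~
~~<+~+~~~
~~~~~~~~~
~~~~~~~~~
~~~~~~~~~
20) ~~~~~~~~~
~~~~~~~~~
~~~~~~~~~
~~~++~~~~
~~+~~+~~~
~~~+~+~~~
~~v~~~~~~
~~~~~~~~~
~~~~~~~~~
21) ~~~~~~~~~
~~~~~~~~~
~~~~~~~~~
~~~++~~~~
~~+~~+~~~
~~~+~+~~~
~<+~~~~~~
~~~~~~~~~
~~~~~~~~~
22) ~~~~~~~~~
~~~~~~~~~
~~~~~~~~~
~~~++~~~~
~~+~~+~~~
~^~+~+~~~
~++~~~~~~
~~~~~~~~~
~~~~~~~~~
23) ~~~~~~~~~
~~~~~~~~~
~~~~~~~~~
~~~++~~~~
~~+~~+~~~
~+>+~+~~~
~++~~~~~~
~~~~~~~~~
~~~~~~~~~
24) ~~~~~~~~~
~~~~~~~~~
~~~~~~~~~
~~~++~~~~
~~+~~+~~~
~+++~+~~~
~+v~~~~~~
~~~~~~~~~
~~~~~~~~~
25) ~~~~~~~~~
~~~~~~~~~
~~~~~~~~~
~~~++~~~~
~~+~~+~~~
~+++~+~~~
~+~>~~~~~
~~~~~~~~~
~~~~~~~~~
26) ~~~~~~~~~
~~~~~~~~~
~~~~~~~~~
~~~++~~~~
~~+~~+~~~
~+++~+~~~
~+~+~~~~~
~~~v~~~~~
~~~~~~~~~
27) ~~~~~~~~~
~~~~~~~~~
~~~~~~~~~
~~~++~~~~
~~+~~+~~~
~+++~+~~~
~+~+~~~~~
~~<+~~~~~
~~~~~~~~~
28) ~~~~~~~~~
~~~~~~~~~
~~~~~~~~~
~~~++~~~~
~~+~~+~~~
~+++~+~~~
~+^+~~~~~
~~++~~~~~
~~~~~~~~~
29) ~~~~~~~~~
~~~~~~~~~
~~~~~~~~~
~~~++~~~~
~~+~~+~~~
~+++~+~~~
~++>~~~~~
~~++~~~~~
~~~~~~~~~
30) ~~~~~~~~~
~~~~~~~~~
~~~~~~~~~
~~~++~~~~
~~+~~+~~~
~++^~+~~~
~++~~~~~~
~~++~~~~~
~~~~~~~~~

5,3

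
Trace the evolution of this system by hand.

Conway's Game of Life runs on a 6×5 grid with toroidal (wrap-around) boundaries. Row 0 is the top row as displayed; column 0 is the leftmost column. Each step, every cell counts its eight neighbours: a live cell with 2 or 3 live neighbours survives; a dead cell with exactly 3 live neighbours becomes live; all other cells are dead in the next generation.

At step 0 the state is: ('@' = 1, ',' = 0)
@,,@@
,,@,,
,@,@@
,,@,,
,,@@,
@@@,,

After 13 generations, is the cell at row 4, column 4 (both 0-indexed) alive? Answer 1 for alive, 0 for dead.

gen 0: @,,@@
,,@,,
,@,@@
,,@,,
,,@@,
@@@,,
gen 1: @,,@@
,@@,,
,@,@,
,@,,@
,,,@,
@,,,,
gen 2: @,@@@
,@,,,
,@,@,
@,,@@
@,,,@
@,,@,
gen 3: @,@@,
,@,,,
,@,@,
,@@@,
,@,,,
,,@,,
gen 4: ,,@@,
@@,@@
@@,@,
@@,@,
,@,@,
,,@@,
gen 5: @,,,,
,,,,,
,,,@,
,,,@,
@@,@,
,@,,@
gen 6: @,,,,
,,,,,
,,,,,
,,,@,
@@,@,
,@@,@
gen 7: @@,,,
,,,,,
,,,,,
,,@,@
@@,@,
,,@@@
gen 8: @@@@@
,,,,,
,,,,,
@@@@@
@@,,,
,,,@,
gen 9: @@@@@
@@@@@
@@@@@
,,@@@
,,,,,
,,,@,
gen 10: ,,,,,
,,,,,
,,,,,
,,,,,
,,@,@
@@,@,
gen 11: ,,,,,
,,,,,
,,,,,
,,,,,
@@@@@
@@@@@
gen 12: @@@@@
,,,,,
,,,,,
@@@@@
,,,,,
,,,,,
gen 13: @@@@@
@@@@@
@@@@@
@@@@@
@@@@@
@@@@@

1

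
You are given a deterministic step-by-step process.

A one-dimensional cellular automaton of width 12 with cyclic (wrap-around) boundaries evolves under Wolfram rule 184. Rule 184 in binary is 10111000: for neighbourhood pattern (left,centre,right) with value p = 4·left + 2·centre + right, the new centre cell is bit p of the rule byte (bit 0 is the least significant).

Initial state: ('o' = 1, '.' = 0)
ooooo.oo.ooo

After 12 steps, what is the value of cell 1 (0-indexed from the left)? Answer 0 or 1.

[0] ooooo.oo.ooo
[1] oooo.oo.oooo
[2] ooo.oo.ooooo
[3] oo.oo.oooooo
[4] o.oo.ooooooo
[5] .oo.oooooooo
[6] oo.oooooooo.
[7] o.oooooooo.o
[8] .oooooooo.oo
[9] oooooooo.oo.
[10] ooooooo.oo.o
[11] oooooo.oo.oo
[12] ooooo.oo.ooo

1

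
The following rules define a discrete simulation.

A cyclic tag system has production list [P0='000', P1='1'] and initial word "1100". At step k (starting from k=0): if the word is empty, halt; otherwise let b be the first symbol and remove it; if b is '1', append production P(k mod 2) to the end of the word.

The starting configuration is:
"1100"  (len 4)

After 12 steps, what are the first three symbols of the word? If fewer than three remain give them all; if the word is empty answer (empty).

(empty)

t=0: "1100"  (len 4)
t=1: "100000"  (len 6)
t=2: "000001"  (len 6)
t=3: "00001"  (len 5)
t=4: "0001"  (len 4)
t=5: "001"  (len 3)
t=6: "01"  (len 2)
t=7: "1"  (len 1)
t=8: "1"  (len 1)
t=9: "000"  (len 3)
t=10: "00"  (len 2)
t=11: "0"  (len 1)
t=12: (halted — word empty)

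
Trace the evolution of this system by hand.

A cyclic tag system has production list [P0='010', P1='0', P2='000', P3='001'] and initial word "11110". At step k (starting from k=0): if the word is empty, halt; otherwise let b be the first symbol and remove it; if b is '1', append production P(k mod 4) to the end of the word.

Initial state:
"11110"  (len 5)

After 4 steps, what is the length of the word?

step 0: "11110"  (len 5)
step 1: "1110010"  (len 7)
step 2: "1100100"  (len 7)
step 3: "100100000"  (len 9)
step 4: "00100000001"  (len 11)

11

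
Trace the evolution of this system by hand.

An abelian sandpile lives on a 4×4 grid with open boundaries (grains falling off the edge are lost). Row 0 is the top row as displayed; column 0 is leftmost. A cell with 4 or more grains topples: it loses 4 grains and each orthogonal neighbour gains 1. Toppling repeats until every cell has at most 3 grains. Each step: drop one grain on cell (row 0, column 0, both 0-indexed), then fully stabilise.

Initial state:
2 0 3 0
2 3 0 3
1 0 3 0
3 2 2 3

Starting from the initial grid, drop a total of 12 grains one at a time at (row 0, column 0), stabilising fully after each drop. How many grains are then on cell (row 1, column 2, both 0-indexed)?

step 0: 2 0 3 0
2 3 0 3
1 0 3 0
3 2 2 3
step 1: 3 0 3 0
2 3 0 3
1 0 3 0
3 2 2 3
step 2: 0 1 3 0
3 3 0 3
1 0 3 0
3 2 2 3
step 3: 1 1 3 0
3 3 0 3
1 0 3 0
3 2 2 3
step 4: 2 1 3 0
3 3 0 3
1 0 3 0
3 2 2 3
step 5: 3 1 3 0
3 3 0 3
1 0 3 0
3 2 2 3
step 6: 1 3 3 0
1 0 1 3
2 1 3 0
3 2 2 3
step 7: 2 3 3 0
1 0 1 3
2 1 3 0
3 2 2 3
step 8: 3 3 3 0
1 0 1 3
2 1 3 0
3 2 2 3
step 9: 1 1 0 1
2 1 2 3
2 1 3 0
3 2 2 3
step 10: 2 1 0 1
2 1 2 3
2 1 3 0
3 2 2 3
step 11: 3 1 0 1
2 1 2 3
2 1 3 0
3 2 2 3
step 12: 0 2 0 1
3 1 2 3
2 1 3 0
3 2 2 3

2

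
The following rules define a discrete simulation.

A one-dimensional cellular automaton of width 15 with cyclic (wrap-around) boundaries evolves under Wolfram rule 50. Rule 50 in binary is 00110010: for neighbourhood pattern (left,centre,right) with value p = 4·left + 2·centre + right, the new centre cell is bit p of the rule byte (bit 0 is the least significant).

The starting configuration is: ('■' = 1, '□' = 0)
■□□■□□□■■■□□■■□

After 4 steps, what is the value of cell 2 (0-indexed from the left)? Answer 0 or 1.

k=0  ■□□■□□□■■■□□■■□
k=1  □■■□■□■□□□■■□□■
k=2  ■□□■□■□■□■□□■■□
k=3  □■■□■□■□■□■■□□■
k=4  ■□□■□■□■□■□□■■□

0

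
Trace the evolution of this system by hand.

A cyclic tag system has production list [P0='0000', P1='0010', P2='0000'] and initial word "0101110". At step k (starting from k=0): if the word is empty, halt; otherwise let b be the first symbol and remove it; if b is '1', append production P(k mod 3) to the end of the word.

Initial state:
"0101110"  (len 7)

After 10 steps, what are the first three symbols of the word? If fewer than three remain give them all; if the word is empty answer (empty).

[0] "0101110"  (len 7)
[1] "101110"  (len 6)
[2] "011100010"  (len 9)
[3] "11100010"  (len 8)
[4] "11000100000"  (len 11)
[5] "10001000000010"  (len 14)
[6] "00010000000100000"  (len 17)
[7] "0010000000100000"  (len 16)
[8] "010000000100000"  (len 15)
[9] "10000000100000"  (len 14)
[10] "00000001000000000"  (len 17)

000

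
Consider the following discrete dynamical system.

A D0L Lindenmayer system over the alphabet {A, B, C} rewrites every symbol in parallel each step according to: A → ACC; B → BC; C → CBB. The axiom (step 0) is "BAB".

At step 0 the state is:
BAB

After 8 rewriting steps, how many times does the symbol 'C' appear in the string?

1632

0) BAB
1) BCACCBC
2) BCCBBACCCBBCBBBCCBB
3) BCCBBCBBBCBCACCCBBCBBCBBBCBCCBBBCBCBCCBBCBBBCBC
4) BCCBBCBBBCBCCBBBCBCBCCBBBCCBBACCCBBCBBCBBBCBCCBBBCBCCBBBCBCBCCBBBCCBBCBBBCBCBCCBBBCCBBBCCBBCBBBCBCCBBBCBCBCCBBBCCBB
5) BCCBBCBBBCBCCBBBCBCBCCBBBCCBBCBBBCBCBCCBBBCCBBBCCBBCBBBCBC…CBBBCBCBCCBBBCCBBCBBBCBCBCCBBBCCBBBCCBBCBBBCBCBCCBBCBBBCBC  (len 279)
6) BCCBBCBBBCBCCBBBCBCBCCBBBCCBBCBBBCBCBCCBBBCCBBBCCBBCBBBCBC…BCCBBCBBBCBCCBBBCBCBCCBBBCCBBBCCBBCBBBCBCCBBBCBCBCCBBBCCBB  (len 675)
7) BCCBBCBBBCBCCBBBCBCBCCBBBCCBBCBBBCBCBCCBBBCCBBBCCBBCBBBCBC…CBBBCBCBCCBBBCCBBCBBBCBCBCCBBBCCBBBCCBBCBBBCBCBCCBBCBBBCBC  (len 1631)
8) BCCBBCBBBCBCCBBBCBCBCCBBBCCBBCBBBCBCBCCBBBCCBBBCCBBCBBBCBC…BCCBBCBBBCBCCBBBCBCBCCBBBCCBBBCCBBCBBBCBCCBBBCBCBCCBBBCCBB  (len 3939)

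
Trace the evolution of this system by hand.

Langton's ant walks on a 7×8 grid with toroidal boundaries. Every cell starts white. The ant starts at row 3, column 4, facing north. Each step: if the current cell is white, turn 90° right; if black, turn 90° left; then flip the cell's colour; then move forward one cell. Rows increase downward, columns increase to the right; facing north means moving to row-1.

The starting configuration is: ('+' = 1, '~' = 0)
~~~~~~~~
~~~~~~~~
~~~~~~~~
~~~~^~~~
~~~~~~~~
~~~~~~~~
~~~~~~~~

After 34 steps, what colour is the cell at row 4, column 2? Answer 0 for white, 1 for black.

0

[0] ~~~~~~~~
~~~~~~~~
~~~~~~~~
~~~~^~~~
~~~~~~~~
~~~~~~~~
~~~~~~~~
[1] ~~~~~~~~
~~~~~~~~
~~~~~~~~
~~~~+>~~
~~~~~~~~
~~~~~~~~
~~~~~~~~
[2] ~~~~~~~~
~~~~~~~~
~~~~~~~~
~~~~++~~
~~~~~v~~
~~~~~~~~
~~~~~~~~
[3] ~~~~~~~~
~~~~~~~~
~~~~~~~~
~~~~++~~
~~~~<+~~
~~~~~~~~
~~~~~~~~
[4] ~~~~~~~~
~~~~~~~~
~~~~~~~~
~~~~^+~~
~~~~++~~
~~~~~~~~
~~~~~~~~
[5] ~~~~~~~~
~~~~~~~~
~~~~~~~~
~~~<~+~~
~~~~++~~
~~~~~~~~
~~~~~~~~
[6] ~~~~~~~~
~~~~~~~~
~~~^~~~~
~~~+~+~~
~~~~++~~
~~~~~~~~
~~~~~~~~
[7] ~~~~~~~~
~~~~~~~~
~~~+>~~~
~~~+~+~~
~~~~++~~
~~~~~~~~
~~~~~~~~
[8] ~~~~~~~~
~~~~~~~~
~~~++~~~
~~~+v+~~
~~~~++~~
~~~~~~~~
~~~~~~~~
[9] ~~~~~~~~
~~~~~~~~
~~~++~~~
~~~<++~~
~~~~++~~
~~~~~~~~
~~~~~~~~
[10] ~~~~~~~~
~~~~~~~~
~~~++~~~
~~~~++~~
~~~v++~~
~~~~~~~~
~~~~~~~~
[11] ~~~~~~~~
~~~~~~~~
~~~++~~~
~~~~++~~
~~<+++~~
~~~~~~~~
~~~~~~~~
[12] ~~~~~~~~
~~~~~~~~
~~~++~~~
~~^~++~~
~~++++~~
~~~~~~~~
~~~~~~~~
[13] ~~~~~~~~
~~~~~~~~
~~~++~~~
~~+>++~~
~~++++~~
~~~~~~~~
~~~~~~~~
[14] ~~~~~~~~
~~~~~~~~
~~~++~~~
~~++++~~
~~+v++~~
~~~~~~~~
~~~~~~~~
[15] ~~~~~~~~
~~~~~~~~
~~~++~~~
~~++++~~
~~+~>+~~
~~~~~~~~
~~~~~~~~
[16] ~~~~~~~~
~~~~~~~~
~~~++~~~
~~++^+~~
~~+~~+~~
~~~~~~~~
~~~~~~~~
[17] ~~~~~~~~
~~~~~~~~
~~~++~~~
~~+<~+~~
~~+~~+~~
~~~~~~~~
~~~~~~~~
[18] ~~~~~~~~
~~~~~~~~
~~~++~~~
~~+~~+~~
~~+v~+~~
~~~~~~~~
~~~~~~~~
[19] ~~~~~~~~
~~~~~~~~
~~~++~~~
~~+~~+~~
~~<+~+~~
~~~~~~~~
~~~~~~~~
[20] ~~~~~~~~
~~~~~~~~
~~~++~~~
~~+~~+~~
~~~+~+~~
~~v~~~~~
~~~~~~~~
[21] ~~~~~~~~
~~~~~~~~
~~~++~~~
~~+~~+~~
~~~+~+~~
~<+~~~~~
~~~~~~~~
[22] ~~~~~~~~
~~~~~~~~
~~~++~~~
~~+~~+~~
~^~+~+~~
~++~~~~~
~~~~~~~~
[23] ~~~~~~~~
~~~~~~~~
~~~++~~~
~~+~~+~~
~+>+~+~~
~++~~~~~
~~~~~~~~
[24] ~~~~~~~~
~~~~~~~~
~~~++~~~
~~+~~+~~
~+++~+~~
~+v~~~~~
~~~~~~~~
[25] ~~~~~~~~
~~~~~~~~
~~~++~~~
~~+~~+~~
~+++~+~~
~+~>~~~~
~~~~~~~~
[26] ~~~~~~~~
~~~~~~~~
~~~++~~~
~~+~~+~~
~+++~+~~
~+~+~~~~
~~~v~~~~
[27] ~~~~~~~~
~~~~~~~~
~~~++~~~
~~+~~+~~
~+++~+~~
~+~+~~~~
~~<+~~~~
[28] ~~~~~~~~
~~~~~~~~
~~~++~~~
~~+~~+~~
~+++~+~~
~+^+~~~~
~~++~~~~
[29] ~~~~~~~~
~~~~~~~~
~~~++~~~
~~+~~+~~
~+++~+~~
~++>~~~~
~~++~~~~
[30] ~~~~~~~~
~~~~~~~~
~~~++~~~
~~+~~+~~
~++^~+~~
~++~~~~~
~~++~~~~
[31] ~~~~~~~~
~~~~~~~~
~~~++~~~
~~+~~+~~
~+<~~+~~
~++~~~~~
~~++~~~~
[32] ~~~~~~~~
~~~~~~~~
~~~++~~~
~~+~~+~~
~+~~~+~~
~+v~~~~~
~~++~~~~
[33] ~~~~~~~~
~~~~~~~~
~~~++~~~
~~+~~+~~
~+~~~+~~
~+~>~~~~
~~++~~~~
[34] ~~~~~~~~
~~~~~~~~
~~~++~~~
~~+~~+~~
~+~~~+~~
~+~+~~~~
~~+v~~~~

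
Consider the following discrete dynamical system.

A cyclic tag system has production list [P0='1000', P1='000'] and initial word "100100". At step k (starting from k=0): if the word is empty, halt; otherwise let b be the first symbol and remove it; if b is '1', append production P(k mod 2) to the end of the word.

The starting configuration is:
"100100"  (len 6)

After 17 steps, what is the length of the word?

[0] "100100"  (len 6)
[1] "001001000"  (len 9)
[2] "01001000"  (len 8)
[3] "1001000"  (len 7)
[4] "001000000"  (len 9)
[5] "01000000"  (len 8)
[6] "1000000"  (len 7)
[7] "0000001000"  (len 10)
[8] "000001000"  (len 9)
[9] "00001000"  (len 8)
[10] "0001000"  (len 7)
[11] "001000"  (len 6)
[12] "01000"  (len 5)
[13] "1000"  (len 4)
[14] "000000"  (len 6)
[15] "00000"  (len 5)
[16] "0000"  (len 4)
[17] "000"  (len 3)

3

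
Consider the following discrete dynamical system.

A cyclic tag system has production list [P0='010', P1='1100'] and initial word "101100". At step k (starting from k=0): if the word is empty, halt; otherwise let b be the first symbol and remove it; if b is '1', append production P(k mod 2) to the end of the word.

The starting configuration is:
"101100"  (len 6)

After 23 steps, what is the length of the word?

18

t=0: "101100"  (len 6)
t=1: "01100010"  (len 8)
t=2: "1100010"  (len 7)
t=3: "100010010"  (len 9)
t=4: "000100101100"  (len 12)
t=5: "00100101100"  (len 11)
t=6: "0100101100"  (len 10)
t=7: "100101100"  (len 9)
t=8: "001011001100"  (len 12)
t=9: "01011001100"  (len 11)
t=10: "1011001100"  (len 10)
t=11: "011001100010"  (len 12)
t=12: "11001100010"  (len 11)
t=13: "1001100010010"  (len 13)
t=14: "0011000100101100"  (len 16)
t=15: "011000100101100"  (len 15)
t=16: "11000100101100"  (len 14)
t=17: "1000100101100010"  (len 16)
t=18: "0001001011000101100"  (len 19)
t=19: "001001011000101100"  (len 18)
t=20: "01001011000101100"  (len 17)
t=21: "1001011000101100"  (len 16)
t=22: "0010110001011001100"  (len 19)
t=23: "010110001011001100"  (len 18)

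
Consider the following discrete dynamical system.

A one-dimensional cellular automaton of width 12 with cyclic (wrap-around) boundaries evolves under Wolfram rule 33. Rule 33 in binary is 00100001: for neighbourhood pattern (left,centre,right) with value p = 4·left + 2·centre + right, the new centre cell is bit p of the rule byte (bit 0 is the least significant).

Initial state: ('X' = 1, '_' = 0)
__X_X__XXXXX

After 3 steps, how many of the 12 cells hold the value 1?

1

step 0: __X_X__XXXXX
step 1: ___X________
step 2: XX___XXXXXXX
step 3: ___X________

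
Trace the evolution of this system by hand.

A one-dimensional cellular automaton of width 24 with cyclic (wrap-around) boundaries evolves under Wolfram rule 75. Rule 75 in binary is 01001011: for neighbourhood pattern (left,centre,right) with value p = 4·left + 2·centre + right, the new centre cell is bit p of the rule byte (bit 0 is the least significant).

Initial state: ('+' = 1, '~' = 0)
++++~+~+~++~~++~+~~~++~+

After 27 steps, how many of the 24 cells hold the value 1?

[0] ++++~+~+~++~~++~+~~~++~+
[1] ~~~+~~~~~++~+++~~~++++~+
[2] ~++~~++++++~+~+~+++~~+~~
[3] +++~++~~~~+~~~~~+~+~+~~+
[4] ~~+~++~+++~~++++~~~~~~++
[5] ~+~~++~+~+~++~~+~+++++++
[6] ~~~+++~~~~~++~+~~+~~~~~+
[7] ~+++~+~++++++~~~+~~++++~
[8] ++~+~~~+~~~~+~++~~++~~+~
[9] ++~~~++~~+++~~++~+++~+~~
[10] ++~++++~++~+~+++~+~+~~~+
[11] ~+~+~~+~++~~~+~+~~~~~+++
[12] ~~~~~+~~++~++~~~~+++++~+
[13] ~++++~~+++~++~++++~~~+~~
[14] ++~~+~++~+~++~+~~+~++~~+
[15] ~+~+~~++~~~++~~~+~~++~++
[16] ~~~~~+++~++++~++~~+++~++
[17] ~+++++~+~+~~+~++~++~+~++
[18] ~+~~~+~~~~~+~~++~++~~~++
[19] ~~~++~~++++~~+++~++~++++
[20] ~++++~++~~+~++~+~++~+~~+
[21] ~+~~+~++~+~~++~~~++~~~+~
[22] +~~+~~++~~~+++~++++~++~~
[23] ~~+~~+++~+++~+~+~~+~++~+
[24] ~+~~++~+~+~+~~~~~+~~++~~
[25] +~~+++~~~~~~~++++~~+++~+
[26] +~++~+~+++++++~~+~++~+~+
[27] +~++~~~+~~~~~+~+~~++~~~+

9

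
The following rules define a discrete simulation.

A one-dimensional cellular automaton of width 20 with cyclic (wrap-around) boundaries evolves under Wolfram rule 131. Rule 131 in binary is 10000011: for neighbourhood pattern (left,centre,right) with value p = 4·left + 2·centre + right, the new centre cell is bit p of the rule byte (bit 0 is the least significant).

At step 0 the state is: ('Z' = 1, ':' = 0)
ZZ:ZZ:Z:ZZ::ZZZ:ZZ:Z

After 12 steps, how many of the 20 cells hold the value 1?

0) ZZ:ZZ:Z:ZZ::ZZZ:ZZ:Z
1) Z::::::::::Z:Z::::::
2) ::ZZZZZZZZZ::::ZZZZZ
3) :Z:ZZZZZZZ::ZZZ:ZZZ:
4) Z:::ZZZZZ::Z:Z:::Z::
5) ::ZZ:ZZZ::Z::::ZZ::Z
6) :Z::::Z::Z::ZZZ:::Z:
7) Z::ZZZ::Z::Z:Z::ZZ::
8) ::Z:Z::Z::Z::::Z:::Z
9) :Z::::Z::Z::ZZZ::ZZ:
10) Z::ZZZ::Z::Z:Z::Z:::
11) ::Z:Z::Z::Z::::Z::ZZ
12) :Z::::Z::Z::ZZZ::Z::

7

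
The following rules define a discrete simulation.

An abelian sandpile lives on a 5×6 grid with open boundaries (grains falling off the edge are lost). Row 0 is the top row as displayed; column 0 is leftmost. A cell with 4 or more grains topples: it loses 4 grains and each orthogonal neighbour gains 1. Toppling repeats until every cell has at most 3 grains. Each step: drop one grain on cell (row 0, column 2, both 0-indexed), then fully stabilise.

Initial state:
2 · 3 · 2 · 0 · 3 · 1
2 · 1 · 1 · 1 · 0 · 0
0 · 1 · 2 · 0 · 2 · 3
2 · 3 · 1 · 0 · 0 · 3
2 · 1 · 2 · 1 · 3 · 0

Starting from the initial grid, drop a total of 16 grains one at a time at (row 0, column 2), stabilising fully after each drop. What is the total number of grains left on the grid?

[0] 2 · 3 · 2 · 0 · 3 · 1
2 · 1 · 1 · 1 · 0 · 0
0 · 1 · 2 · 0 · 2 · 3
2 · 3 · 1 · 0 · 0 · 3
2 · 1 · 2 · 1 · 3 · 0
[1] 2 · 3 · 3 · 0 · 3 · 1
2 · 1 · 1 · 1 · 0 · 0
0 · 1 · 2 · 0 · 2 · 3
2 · 3 · 1 · 0 · 0 · 3
2 · 1 · 2 · 1 · 3 · 0
[2] 3 · 0 · 1 · 1 · 3 · 1
2 · 2 · 2 · 1 · 0 · 0
0 · 1 · 2 · 0 · 2 · 3
2 · 3 · 1 · 0 · 0 · 3
2 · 1 · 2 · 1 · 3 · 0
[3] 3 · 0 · 2 · 1 · 3 · 1
2 · 2 · 2 · 1 · 0 · 0
0 · 1 · 2 · 0 · 2 · 3
2 · 3 · 1 · 0 · 0 · 3
2 · 1 · 2 · 1 · 3 · 0
[4] 3 · 0 · 3 · 1 · 3 · 1
2 · 2 · 2 · 1 · 0 · 0
0 · 1 · 2 · 0 · 2 · 3
2 · 3 · 1 · 0 · 0 · 3
2 · 1 · 2 · 1 · 3 · 0
[5] 3 · 1 · 0 · 2 · 3 · 1
2 · 2 · 3 · 1 · 0 · 0
0 · 1 · 2 · 0 · 2 · 3
2 · 3 · 1 · 0 · 0 · 3
2 · 1 · 2 · 1 · 3 · 0
[6] 3 · 1 · 1 · 2 · 3 · 1
2 · 2 · 3 · 1 · 0 · 0
0 · 1 · 2 · 0 · 2 · 3
2 · 3 · 1 · 0 · 0 · 3
2 · 1 · 2 · 1 · 3 · 0
[7] 3 · 1 · 2 · 2 · 3 · 1
2 · 2 · 3 · 1 · 0 · 0
0 · 1 · 2 · 0 · 2 · 3
2 · 3 · 1 · 0 · 0 · 3
2 · 1 · 2 · 1 · 3 · 0
[8] 3 · 1 · 3 · 2 · 3 · 1
2 · 2 · 3 · 1 · 0 · 0
0 · 1 · 2 · 0 · 2 · 3
2 · 3 · 1 · 0 · 0 · 3
2 · 1 · 2 · 1 · 3 · 0
[9] 3 · 2 · 1 · 3 · 3 · 1
2 · 3 · 0 · 2 · 0 · 0
0 · 1 · 3 · 0 · 2 · 3
2 · 3 · 1 · 0 · 0 · 3
2 · 1 · 2 · 1 · 3 · 0
[10] 3 · 2 · 2 · 3 · 3 · 1
2 · 3 · 0 · 2 · 0 · 0
0 · 1 · 3 · 0 · 2 · 3
2 · 3 · 1 · 0 · 0 · 3
2 · 1 · 2 · 1 · 3 · 0
[11] 3 · 2 · 3 · 3 · 3 · 1
2 · 3 · 0 · 2 · 0 · 0
0 · 1 · 3 · 0 · 2 · 3
2 · 3 · 1 · 0 · 0 · 3
2 · 1 · 2 · 1 · 3 · 0
[12] 3 · 3 · 1 · 1 · 0 · 2
2 · 3 · 1 · 3 · 1 · 0
0 · 1 · 3 · 0 · 2 · 3
2 · 3 · 1 · 0 · 0 · 3
2 · 1 · 2 · 1 · 3 · 0
[13] 3 · 3 · 2 · 1 · 0 · 2
2 · 3 · 1 · 3 · 1 · 0
0 · 1 · 3 · 0 · 2 · 3
2 · 3 · 1 · 0 · 0 · 3
2 · 1 · 2 · 1 · 3 · 0
[14] 3 · 3 · 3 · 1 · 0 · 2
2 · 3 · 1 · 3 · 1 · 0
0 · 1 · 3 · 0 · 2 · 3
2 · 3 · 1 · 0 · 0 · 3
2 · 1 · 2 · 1 · 3 · 0
[15] 1 · 2 · 1 · 2 · 0 · 2
0 · 1 · 3 · 3 · 1 · 0
1 · 2 · 3 · 0 · 2 · 3
2 · 3 · 1 · 0 · 0 · 3
2 · 1 · 2 · 1 · 3 · 0
[16] 1 · 2 · 2 · 2 · 0 · 2
0 · 1 · 3 · 3 · 1 · 0
1 · 2 · 3 · 0 · 2 · 3
2 · 3 · 1 · 0 · 0 · 3
2 · 1 · 2 · 1 · 3 · 0

46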